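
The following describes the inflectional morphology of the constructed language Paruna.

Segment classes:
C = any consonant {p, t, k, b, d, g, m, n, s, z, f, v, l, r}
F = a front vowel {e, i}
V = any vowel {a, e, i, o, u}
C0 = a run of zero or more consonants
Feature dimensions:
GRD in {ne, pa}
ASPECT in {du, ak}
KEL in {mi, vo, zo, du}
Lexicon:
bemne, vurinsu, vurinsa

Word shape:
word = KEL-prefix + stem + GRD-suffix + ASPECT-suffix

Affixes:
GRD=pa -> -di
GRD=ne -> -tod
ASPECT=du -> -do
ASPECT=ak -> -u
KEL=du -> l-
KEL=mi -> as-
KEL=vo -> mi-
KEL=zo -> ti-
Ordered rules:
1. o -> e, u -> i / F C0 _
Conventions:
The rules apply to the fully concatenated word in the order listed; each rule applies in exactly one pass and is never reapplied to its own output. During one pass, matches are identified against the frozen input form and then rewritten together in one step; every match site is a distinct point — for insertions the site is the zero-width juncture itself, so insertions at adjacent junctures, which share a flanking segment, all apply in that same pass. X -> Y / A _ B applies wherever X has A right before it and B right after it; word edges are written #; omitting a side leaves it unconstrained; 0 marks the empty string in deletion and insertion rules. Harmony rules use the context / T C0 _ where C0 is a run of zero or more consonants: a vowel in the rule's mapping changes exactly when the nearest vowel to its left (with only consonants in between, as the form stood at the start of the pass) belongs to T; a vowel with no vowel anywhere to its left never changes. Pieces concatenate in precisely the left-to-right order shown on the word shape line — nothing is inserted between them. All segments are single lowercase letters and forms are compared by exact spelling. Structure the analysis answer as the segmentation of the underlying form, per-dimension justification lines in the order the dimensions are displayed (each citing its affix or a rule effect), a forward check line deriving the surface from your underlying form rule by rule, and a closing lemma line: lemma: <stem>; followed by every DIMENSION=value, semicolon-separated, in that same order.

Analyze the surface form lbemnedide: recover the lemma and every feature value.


underlying: l-bemne-di-do
GRD=pa - signalled by the affix -di
ASPECT=du - signalled by the affix -do
KEL=du - signalled by the affix l-
check: lbemnedido -> lbemnedide
lemma: bemne; GRD=pa; ASPECT=du; KEL=du


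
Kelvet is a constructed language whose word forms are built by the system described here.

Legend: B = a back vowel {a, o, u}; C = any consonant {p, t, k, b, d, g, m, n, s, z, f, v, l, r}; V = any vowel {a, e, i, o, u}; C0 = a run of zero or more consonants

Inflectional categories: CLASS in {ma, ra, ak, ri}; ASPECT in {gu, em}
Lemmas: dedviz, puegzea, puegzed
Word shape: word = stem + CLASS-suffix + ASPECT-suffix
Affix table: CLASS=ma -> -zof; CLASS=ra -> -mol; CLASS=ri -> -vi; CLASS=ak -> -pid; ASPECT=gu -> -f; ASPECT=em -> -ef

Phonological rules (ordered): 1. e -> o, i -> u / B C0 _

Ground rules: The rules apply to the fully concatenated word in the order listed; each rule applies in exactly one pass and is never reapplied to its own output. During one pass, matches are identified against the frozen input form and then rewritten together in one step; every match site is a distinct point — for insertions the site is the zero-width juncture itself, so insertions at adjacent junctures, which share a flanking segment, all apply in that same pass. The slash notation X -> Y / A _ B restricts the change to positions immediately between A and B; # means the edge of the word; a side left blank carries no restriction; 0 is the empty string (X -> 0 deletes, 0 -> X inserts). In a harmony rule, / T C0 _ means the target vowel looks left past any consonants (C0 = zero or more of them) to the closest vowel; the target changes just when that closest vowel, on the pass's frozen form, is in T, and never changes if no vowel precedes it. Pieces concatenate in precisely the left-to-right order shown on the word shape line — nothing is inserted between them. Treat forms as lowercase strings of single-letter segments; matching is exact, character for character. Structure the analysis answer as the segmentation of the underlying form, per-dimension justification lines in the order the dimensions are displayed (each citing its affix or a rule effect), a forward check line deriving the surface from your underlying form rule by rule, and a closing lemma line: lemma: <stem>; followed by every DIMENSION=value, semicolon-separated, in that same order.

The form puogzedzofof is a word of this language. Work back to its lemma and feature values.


underlying: puegzed-zof-ef
CLASS=ma - signalled by the affix -zof
ASPECT=em - signalled by the affix -ef
check: puegzedzofef -> puogzedzofof
lemma: puegzed; CLASS=ma; ASPECT=em


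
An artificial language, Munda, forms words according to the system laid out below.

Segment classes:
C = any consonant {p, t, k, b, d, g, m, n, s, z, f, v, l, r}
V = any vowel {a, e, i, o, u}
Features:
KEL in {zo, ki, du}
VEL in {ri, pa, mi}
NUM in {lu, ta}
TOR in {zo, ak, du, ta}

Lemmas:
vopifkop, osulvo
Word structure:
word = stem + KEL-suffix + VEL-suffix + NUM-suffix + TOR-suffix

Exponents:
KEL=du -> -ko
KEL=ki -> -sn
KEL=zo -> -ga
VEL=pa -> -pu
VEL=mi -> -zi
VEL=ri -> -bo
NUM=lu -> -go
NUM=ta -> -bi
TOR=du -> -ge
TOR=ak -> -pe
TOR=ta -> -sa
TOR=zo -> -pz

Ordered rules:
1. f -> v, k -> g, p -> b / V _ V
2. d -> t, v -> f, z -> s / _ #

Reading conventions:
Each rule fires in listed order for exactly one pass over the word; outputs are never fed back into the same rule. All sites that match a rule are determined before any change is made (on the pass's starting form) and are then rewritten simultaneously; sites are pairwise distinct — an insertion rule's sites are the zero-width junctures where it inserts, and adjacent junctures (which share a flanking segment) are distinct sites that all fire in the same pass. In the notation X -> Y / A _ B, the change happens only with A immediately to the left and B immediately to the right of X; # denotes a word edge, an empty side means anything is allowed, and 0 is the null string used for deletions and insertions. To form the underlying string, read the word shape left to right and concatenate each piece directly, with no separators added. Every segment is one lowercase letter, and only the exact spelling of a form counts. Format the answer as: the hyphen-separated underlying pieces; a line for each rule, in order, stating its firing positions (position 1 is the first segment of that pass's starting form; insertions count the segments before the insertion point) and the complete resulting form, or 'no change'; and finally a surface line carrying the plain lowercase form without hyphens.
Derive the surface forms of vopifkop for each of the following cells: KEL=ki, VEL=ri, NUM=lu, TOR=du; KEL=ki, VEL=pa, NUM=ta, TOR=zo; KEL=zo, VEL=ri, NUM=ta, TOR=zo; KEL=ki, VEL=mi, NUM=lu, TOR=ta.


cell KEL=ki, VEL=ri, NUM=lu, TOR=du:
underlying: vopifkop-sn-bo-go-ge
1. f -> v, k -> g, p -> b / V _ V: fires at position(s) 3: vobifkopsnbogoge
2. d -> t, v -> f, z -> s / _ #: no change
surface: vobifkopsnbogoge

cell KEL=ki, VEL=pa, NUM=ta, TOR=zo:
underlying: vopifkop-sn-pu-bi-pz
1. f -> v, k -> g, p -> b / V _ V: fires at position(s) 3: vobifkopsnpubipz
2. d -> t, v -> f, z -> s / _ #: fires at position(s) 16: vobifkopsnpubips
surface: vobifkopsnpubips

cell KEL=zo, VEL=ri, NUM=ta, TOR=zo:
underlying: vopifkop-ga-bo-bi-pz
1. f -> v, k -> g, p -> b / V _ V: fires at position(s) 3: vobifkopgabobipz
2. d -> t, v -> f, z -> s / _ #: fires at position(s) 16: vobifkopgabobips
surface: vobifkopgabobips

cell KEL=ki, VEL=mi, NUM=lu, TOR=ta:
underlying: vopifkop-sn-zi-go-sa
1. f -> v, k -> g, p -> b / V _ V: fires at position(s) 3: vobifkopsnzigosa
2. d -> t, v -> f, z -> s / _ #: no change
surface: vobifkopsnzigosa


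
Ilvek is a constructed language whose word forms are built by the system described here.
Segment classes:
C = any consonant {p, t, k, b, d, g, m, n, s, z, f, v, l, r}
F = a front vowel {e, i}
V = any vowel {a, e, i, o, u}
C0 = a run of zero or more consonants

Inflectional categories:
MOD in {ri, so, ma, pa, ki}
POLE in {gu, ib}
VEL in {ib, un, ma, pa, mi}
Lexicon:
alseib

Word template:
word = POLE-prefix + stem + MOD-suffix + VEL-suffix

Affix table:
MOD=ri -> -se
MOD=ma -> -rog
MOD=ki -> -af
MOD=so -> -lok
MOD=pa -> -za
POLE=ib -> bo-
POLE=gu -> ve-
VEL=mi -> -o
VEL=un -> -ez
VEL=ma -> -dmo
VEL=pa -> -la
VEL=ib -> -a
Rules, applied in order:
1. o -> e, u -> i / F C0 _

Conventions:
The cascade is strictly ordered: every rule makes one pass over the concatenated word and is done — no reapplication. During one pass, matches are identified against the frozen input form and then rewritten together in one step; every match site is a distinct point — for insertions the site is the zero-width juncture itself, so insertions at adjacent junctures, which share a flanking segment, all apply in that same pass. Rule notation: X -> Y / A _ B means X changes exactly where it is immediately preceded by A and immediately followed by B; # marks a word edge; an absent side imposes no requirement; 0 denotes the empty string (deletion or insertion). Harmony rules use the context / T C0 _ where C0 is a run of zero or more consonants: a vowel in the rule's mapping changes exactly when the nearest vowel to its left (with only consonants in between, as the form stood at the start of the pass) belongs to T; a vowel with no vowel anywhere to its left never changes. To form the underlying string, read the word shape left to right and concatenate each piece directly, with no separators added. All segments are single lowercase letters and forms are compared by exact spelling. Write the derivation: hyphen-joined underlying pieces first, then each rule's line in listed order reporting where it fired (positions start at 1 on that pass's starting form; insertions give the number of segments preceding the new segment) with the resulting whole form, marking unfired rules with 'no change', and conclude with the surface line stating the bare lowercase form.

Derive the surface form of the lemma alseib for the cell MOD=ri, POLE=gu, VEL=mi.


underlying: ve-alseib-se-o
1. o -> e, u -> i / F C0 _: fires at position(s) 11: vealseibsee
surface: vealseibsee


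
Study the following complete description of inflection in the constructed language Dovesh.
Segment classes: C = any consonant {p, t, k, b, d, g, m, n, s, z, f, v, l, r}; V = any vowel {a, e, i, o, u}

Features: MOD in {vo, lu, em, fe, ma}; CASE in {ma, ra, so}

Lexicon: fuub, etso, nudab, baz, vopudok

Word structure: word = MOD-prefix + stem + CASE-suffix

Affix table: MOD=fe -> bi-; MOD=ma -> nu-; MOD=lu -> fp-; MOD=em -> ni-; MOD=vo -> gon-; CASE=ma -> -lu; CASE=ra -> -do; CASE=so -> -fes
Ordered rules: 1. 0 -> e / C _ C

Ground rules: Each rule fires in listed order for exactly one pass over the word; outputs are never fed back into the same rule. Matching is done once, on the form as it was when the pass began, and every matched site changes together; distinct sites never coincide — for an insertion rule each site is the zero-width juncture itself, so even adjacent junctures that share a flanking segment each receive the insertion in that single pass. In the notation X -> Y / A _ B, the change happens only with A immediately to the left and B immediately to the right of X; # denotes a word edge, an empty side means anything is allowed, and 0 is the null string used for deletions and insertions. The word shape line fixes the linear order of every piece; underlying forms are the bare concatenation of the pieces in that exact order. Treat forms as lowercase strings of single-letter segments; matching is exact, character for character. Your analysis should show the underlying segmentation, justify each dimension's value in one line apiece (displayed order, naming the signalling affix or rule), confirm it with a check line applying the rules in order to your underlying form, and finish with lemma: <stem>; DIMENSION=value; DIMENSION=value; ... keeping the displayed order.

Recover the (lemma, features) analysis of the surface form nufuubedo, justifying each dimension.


underlying: nu-fuub-do
MOD=ma - signalled by the affix nu-
CASE=ra - signalled by the affix -do
check: nufuubdo -> nufuubedo
lemma: fuub; MOD=ma; CASE=ra


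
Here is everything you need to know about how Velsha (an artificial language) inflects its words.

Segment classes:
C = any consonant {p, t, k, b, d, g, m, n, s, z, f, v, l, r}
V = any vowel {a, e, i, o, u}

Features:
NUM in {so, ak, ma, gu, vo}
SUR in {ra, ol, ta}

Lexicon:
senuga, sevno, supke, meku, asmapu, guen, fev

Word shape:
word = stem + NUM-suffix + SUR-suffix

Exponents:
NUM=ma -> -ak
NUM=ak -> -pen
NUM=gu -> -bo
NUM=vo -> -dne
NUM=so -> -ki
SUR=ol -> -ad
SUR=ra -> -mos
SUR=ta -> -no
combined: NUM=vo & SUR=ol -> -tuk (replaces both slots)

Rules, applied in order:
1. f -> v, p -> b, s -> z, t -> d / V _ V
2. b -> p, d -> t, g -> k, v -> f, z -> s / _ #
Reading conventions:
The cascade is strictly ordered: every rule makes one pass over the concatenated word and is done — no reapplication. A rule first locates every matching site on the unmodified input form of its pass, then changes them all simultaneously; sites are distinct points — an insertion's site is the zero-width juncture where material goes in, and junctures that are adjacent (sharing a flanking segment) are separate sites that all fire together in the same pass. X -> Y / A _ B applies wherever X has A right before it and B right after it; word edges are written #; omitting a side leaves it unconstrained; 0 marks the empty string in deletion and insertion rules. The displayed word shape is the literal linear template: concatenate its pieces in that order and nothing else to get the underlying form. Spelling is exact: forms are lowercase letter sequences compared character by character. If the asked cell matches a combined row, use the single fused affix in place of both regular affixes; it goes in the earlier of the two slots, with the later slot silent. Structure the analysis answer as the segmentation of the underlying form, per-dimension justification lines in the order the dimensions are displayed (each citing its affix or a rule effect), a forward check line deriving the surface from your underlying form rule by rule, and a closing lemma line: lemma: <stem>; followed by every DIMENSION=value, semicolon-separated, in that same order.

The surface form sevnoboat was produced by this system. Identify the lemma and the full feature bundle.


underlying: sevno-bo-ad
NUM=gu - signalled by the affix -bo
SUR=ol - signalled by the affix -ad
check: sevnoboad -> sevnoboad -> sevnoboat
lemma: sevno; NUM=gu; SUR=ol


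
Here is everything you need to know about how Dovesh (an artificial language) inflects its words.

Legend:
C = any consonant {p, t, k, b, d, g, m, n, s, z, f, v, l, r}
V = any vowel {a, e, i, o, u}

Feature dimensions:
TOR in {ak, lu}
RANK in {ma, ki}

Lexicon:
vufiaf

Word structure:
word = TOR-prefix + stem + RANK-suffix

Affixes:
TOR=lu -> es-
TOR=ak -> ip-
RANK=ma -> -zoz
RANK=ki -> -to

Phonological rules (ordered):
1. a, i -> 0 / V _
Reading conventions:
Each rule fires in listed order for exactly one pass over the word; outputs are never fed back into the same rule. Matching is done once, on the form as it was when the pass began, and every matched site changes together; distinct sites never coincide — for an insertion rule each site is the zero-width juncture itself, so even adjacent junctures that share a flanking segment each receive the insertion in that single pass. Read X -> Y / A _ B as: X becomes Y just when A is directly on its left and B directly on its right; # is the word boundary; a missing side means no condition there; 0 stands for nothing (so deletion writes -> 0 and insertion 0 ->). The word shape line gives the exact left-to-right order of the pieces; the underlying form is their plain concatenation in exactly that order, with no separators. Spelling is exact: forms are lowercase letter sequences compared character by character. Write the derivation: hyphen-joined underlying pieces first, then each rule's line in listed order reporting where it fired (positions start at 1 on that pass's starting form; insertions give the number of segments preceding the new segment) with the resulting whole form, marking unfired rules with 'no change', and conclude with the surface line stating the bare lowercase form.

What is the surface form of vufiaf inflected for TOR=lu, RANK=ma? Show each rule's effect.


underlying: es-vufiaf-zoz
1. a, i -> 0 / V _: fires at position(s) 7: esvufifzoz
surface: esvufifzoz


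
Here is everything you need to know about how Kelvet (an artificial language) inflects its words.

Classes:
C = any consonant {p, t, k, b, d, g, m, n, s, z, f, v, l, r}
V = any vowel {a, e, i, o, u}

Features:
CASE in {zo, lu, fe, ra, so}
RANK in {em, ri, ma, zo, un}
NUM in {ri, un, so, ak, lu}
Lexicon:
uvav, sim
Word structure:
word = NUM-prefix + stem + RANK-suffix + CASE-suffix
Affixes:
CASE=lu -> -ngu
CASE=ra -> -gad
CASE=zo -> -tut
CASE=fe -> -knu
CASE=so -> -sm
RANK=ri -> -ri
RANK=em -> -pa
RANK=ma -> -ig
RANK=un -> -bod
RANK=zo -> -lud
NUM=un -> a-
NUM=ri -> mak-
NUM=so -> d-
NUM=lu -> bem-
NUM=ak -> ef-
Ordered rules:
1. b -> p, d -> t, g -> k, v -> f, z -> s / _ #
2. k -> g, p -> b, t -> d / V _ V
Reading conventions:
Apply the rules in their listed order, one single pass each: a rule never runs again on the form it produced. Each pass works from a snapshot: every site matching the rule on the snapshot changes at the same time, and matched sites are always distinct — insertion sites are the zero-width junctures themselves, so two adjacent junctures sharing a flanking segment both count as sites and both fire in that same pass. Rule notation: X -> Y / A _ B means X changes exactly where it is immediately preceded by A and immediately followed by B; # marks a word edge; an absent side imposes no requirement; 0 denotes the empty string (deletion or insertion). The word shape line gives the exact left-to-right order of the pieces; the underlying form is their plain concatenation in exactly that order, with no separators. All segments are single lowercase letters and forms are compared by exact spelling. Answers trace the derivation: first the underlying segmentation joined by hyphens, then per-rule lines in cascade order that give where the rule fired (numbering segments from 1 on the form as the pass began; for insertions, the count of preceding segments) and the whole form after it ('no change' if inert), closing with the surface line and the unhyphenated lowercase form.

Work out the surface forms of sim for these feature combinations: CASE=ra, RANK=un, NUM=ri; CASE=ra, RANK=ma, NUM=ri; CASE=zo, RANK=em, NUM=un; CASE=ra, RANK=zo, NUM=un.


cell CASE=ra, RANK=un, NUM=ri:
underlying: mak-sim-bod-gad
1. b -> p, d -> t, g -> k, v -> f, z -> s / _ #: fires at position(s) 12: maksimbodgat
2. k -> g, p -> b, t -> d / V _ V: no change
surface: maksimbodgat

cell CASE=ra, RANK=ma, NUM=ri:
underlying: mak-sim-ig-gad
1. b -> p, d -> t, g -> k, v -> f, z -> s / _ #: fires at position(s) 11: maksimiggat
2. k -> g, p -> b, t -> d / V _ V: no change
surface: maksimiggat

cell CASE=zo, RANK=em, NUM=un:
underlying: a-sim-pa-tut
1. b -> p, d -> t, g -> k, v -> f, z -> s / _ #: no change
2. k -> g, p -> b, t -> d / V _ V: fires at position(s) 7: asimpadut
surface: asimpadut

cell CASE=ra, RANK=zo, NUM=un:
underlying: a-sim-lud-gad
1. b -> p, d -> t, g -> k, v -> f, z -> s / _ #: fires at position(s) 10: asimludgat
2. k -> g, p -> b, t -> d / V _ V: no change
surface: asimludgat


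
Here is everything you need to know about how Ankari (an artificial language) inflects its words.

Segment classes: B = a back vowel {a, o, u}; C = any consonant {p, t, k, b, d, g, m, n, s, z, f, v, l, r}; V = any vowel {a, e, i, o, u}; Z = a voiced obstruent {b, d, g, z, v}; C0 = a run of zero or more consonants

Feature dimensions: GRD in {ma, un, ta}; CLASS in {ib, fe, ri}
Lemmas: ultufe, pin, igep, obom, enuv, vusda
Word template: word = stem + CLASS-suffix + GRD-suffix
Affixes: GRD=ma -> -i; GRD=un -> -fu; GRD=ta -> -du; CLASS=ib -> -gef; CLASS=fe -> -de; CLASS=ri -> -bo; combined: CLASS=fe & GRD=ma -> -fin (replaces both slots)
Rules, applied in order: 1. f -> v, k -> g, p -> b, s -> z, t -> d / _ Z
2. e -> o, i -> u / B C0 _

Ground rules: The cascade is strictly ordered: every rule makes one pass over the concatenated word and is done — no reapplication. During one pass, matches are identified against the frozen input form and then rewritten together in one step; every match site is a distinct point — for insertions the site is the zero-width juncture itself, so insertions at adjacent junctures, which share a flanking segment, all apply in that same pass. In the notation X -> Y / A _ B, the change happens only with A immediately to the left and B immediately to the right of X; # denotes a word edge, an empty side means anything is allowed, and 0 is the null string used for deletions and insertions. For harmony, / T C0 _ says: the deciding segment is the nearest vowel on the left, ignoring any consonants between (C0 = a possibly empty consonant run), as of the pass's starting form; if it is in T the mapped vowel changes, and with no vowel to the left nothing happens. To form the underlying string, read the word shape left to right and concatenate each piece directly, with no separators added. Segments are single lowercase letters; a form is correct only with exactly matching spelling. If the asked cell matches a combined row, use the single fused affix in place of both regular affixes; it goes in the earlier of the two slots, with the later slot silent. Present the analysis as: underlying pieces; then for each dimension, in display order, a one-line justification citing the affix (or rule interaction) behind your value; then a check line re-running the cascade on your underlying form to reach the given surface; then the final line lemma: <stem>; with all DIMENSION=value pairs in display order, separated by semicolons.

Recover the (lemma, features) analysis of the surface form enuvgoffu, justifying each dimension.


underlying: enuv-gef-fu
GRD=un - signalled by the affix -fu
CLASS=ib - signalled by the affix -gef
check: enuvgeffu -> enuvgeffu -> enuvgoffu
lemma: enuv; GRD=un; CLASS=ib


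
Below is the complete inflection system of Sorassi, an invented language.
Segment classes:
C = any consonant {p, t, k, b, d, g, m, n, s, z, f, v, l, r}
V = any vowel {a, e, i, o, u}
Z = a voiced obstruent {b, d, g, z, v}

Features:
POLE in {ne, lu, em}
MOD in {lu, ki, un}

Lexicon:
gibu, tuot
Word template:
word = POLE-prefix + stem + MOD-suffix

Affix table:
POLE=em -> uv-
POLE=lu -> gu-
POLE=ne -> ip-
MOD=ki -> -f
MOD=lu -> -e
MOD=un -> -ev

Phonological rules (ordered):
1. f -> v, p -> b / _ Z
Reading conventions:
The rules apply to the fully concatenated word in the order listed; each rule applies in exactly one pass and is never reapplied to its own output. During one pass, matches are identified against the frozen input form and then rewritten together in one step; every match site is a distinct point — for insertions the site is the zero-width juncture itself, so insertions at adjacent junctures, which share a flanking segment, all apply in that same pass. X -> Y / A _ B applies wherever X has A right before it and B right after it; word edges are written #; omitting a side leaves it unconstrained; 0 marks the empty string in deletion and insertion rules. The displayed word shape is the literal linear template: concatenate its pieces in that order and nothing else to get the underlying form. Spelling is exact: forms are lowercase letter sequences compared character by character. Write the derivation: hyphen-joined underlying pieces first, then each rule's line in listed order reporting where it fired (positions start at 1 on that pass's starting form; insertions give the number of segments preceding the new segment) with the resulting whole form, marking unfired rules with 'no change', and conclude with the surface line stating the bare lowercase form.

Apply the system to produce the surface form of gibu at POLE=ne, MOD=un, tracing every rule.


underlying: ip-gibu-ev
1. f -> v, p -> b / _ Z: fires at position(s) 2: ibgibuev
surface: ibgibuev


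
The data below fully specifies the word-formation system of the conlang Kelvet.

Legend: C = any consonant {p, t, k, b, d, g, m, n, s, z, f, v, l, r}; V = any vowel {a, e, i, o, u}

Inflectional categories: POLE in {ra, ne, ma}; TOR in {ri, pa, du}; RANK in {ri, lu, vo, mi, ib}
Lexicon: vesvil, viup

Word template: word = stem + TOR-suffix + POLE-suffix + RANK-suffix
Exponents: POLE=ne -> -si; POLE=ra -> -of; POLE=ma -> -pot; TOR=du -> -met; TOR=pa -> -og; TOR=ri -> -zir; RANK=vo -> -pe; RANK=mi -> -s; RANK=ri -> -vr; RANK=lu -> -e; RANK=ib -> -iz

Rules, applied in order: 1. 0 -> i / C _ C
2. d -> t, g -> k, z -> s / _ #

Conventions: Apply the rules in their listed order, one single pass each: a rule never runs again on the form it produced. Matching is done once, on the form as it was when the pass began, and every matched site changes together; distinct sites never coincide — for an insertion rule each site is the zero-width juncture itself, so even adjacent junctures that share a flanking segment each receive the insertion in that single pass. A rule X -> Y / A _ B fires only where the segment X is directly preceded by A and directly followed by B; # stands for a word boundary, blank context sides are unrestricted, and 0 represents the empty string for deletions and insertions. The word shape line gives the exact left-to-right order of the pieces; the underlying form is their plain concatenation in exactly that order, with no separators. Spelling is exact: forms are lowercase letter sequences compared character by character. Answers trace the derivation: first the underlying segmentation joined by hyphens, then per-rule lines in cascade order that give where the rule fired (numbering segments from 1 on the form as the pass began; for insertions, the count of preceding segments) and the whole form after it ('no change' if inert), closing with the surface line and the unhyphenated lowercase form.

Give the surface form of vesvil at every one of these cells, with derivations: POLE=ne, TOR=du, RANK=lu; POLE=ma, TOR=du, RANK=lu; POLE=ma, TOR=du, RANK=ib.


cell POLE=ne, TOR=du, RANK=lu:
underlying: vesvil-met-si-e
1. 0 -> i / C _ C: inserts after position(s) 3, 6, 9: vesivilimetisie
2. d -> t, g -> k, z -> s / _ #: no change
surface: vesivilimetisie

cell POLE=ma, TOR=du, RANK=lu:
underlying: vesvil-met-pot-e
1. 0 -> i / C _ C: inserts after position(s) 3, 6, 9: vesivilimetipote
2. d -> t, g -> k, z -> s / _ #: no change
surface: vesivilimetipote

cell POLE=ma, TOR=du, RANK=ib:
underlying: vesvil-met-pot-iz
1. 0 -> i / C _ C: inserts after position(s) 3, 6, 9: vesivilimetipotiz
2. d -> t, g -> k, z -> s / _ #: fires at position(s) 17: vesivilimetipotis
surface: vesivilimetipotis


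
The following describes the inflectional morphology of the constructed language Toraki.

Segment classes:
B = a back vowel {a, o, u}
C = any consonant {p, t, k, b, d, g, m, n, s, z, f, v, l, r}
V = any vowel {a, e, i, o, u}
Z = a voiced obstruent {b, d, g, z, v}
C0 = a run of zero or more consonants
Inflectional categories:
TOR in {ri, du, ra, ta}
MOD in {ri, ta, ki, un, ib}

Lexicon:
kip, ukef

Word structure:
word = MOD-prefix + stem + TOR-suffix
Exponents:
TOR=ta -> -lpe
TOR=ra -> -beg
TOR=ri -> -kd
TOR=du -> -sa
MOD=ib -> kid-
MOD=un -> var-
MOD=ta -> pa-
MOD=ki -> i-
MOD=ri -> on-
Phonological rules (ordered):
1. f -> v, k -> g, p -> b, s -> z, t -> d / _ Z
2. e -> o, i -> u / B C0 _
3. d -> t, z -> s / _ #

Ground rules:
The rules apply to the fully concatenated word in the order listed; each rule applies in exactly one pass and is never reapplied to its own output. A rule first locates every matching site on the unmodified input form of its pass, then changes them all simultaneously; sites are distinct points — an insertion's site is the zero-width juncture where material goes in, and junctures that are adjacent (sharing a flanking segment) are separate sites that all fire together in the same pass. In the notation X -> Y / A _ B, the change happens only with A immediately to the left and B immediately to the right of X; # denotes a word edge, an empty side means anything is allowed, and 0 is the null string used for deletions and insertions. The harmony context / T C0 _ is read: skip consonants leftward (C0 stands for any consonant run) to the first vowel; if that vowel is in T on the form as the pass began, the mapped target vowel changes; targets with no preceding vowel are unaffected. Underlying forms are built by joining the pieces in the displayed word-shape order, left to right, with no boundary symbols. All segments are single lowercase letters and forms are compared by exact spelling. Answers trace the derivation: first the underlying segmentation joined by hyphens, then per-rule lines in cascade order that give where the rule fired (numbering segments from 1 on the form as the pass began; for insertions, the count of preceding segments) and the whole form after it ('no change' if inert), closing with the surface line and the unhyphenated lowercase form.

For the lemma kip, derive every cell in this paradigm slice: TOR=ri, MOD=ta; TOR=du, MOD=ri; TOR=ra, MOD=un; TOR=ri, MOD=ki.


cell TOR=ri, MOD=ta:
underlying: pa-kip-kd
1. f -> v, k -> g, p -> b, s -> z, t -> d / _ Z: fires at position(s) 6: pakipgd
2. e -> o, i -> u / B C0 _: fires at position(s) 4: pakupgd
3. d -> t, z -> s / _ #: fires at position(s) 7: pakupgt
surface: pakupgt

cell TOR=du, MOD=ri:
underlying: on-kip-sa
1. f -> v, k -> g, p -> b, s -> z, t -> d / _ Z: no change
2. e -> o, i -> u / B C0 _: fires at position(s) 4: onkupsa
3. d -> t, z -> s / _ #: no change
surface: onkupsa

cell TOR=ra, MOD=un:
underlying: var-kip-beg
1. f -> v, k -> g, p -> b, s -> z, t -> d / _ Z: fires at position(s) 6: varkibbeg
2. e -> o, i -> u / B C0 _: fires at position(s) 5: varkubbeg
3. d -> t, z -> s / _ #: no change
surface: varkubbeg

cell TOR=ri, MOD=ki:
underlying: i-kip-kd
1. f -> v, k -> g, p -> b, s -> z, t -> d / _ Z: fires at position(s) 5: ikipgd
2. e -> o, i -> u / B C0 _: no change
3. d -> t, z -> s / _ #: fires at position(s) 6: ikipgt
surface: ikipgt


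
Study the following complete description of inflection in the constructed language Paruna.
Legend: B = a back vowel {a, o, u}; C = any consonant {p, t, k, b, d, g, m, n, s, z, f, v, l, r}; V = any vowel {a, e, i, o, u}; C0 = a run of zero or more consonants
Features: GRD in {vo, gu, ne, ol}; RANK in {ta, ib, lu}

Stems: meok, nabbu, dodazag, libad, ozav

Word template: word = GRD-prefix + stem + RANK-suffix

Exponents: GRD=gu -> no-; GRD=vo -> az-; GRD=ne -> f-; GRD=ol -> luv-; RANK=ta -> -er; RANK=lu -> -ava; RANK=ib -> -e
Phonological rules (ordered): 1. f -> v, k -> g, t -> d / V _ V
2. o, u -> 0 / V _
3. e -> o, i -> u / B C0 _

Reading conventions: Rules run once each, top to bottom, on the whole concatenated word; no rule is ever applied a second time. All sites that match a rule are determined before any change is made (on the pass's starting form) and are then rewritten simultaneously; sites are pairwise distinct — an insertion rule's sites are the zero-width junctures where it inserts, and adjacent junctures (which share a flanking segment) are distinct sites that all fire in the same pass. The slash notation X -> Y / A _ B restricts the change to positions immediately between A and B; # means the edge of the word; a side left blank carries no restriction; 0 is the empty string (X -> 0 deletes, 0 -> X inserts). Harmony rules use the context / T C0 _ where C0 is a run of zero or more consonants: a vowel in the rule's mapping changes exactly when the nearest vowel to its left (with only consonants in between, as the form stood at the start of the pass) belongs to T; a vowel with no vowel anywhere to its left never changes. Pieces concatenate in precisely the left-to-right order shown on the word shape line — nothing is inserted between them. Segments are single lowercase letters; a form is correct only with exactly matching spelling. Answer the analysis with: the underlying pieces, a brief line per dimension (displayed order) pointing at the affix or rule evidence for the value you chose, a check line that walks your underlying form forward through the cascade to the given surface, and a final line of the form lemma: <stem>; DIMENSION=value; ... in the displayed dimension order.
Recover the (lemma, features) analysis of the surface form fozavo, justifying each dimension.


underlying: f-ozav-e
GRD=ne - signalled by the affix f-
RANK=ib - signalled by the affix -e
check: fozave -> fozave -> fozave -> fozavo
lemma: ozav; GRD=ne; RANK=ib


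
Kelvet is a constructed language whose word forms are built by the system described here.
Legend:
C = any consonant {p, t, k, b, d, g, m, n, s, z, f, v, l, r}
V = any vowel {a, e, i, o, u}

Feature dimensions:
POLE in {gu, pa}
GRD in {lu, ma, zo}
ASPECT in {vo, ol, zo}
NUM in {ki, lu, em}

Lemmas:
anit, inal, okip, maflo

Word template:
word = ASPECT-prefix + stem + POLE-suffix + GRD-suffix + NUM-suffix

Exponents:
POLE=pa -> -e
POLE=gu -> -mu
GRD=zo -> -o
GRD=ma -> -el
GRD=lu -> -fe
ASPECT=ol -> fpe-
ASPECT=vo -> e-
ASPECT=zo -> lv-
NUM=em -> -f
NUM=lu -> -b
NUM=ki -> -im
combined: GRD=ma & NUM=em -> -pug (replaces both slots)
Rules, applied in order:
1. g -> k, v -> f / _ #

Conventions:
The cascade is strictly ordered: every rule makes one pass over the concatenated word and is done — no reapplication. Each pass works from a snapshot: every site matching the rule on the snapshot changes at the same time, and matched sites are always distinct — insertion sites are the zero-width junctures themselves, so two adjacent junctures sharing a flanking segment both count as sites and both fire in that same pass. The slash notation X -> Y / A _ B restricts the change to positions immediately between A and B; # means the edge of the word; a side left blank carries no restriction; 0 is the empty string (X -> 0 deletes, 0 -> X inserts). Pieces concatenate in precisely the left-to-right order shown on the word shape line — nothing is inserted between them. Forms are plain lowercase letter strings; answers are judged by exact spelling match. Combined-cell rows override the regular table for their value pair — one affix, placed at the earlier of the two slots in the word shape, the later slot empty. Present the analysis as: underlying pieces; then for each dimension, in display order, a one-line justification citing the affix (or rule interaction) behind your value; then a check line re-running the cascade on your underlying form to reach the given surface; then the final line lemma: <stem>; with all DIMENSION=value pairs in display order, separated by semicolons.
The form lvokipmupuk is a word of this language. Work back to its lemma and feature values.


underlying: lv-okip-mu-pug
POLE=gu - signalled by the affix -mu
GRD=ma - signalled by the combined affix row
ASPECT=zo - signalled by the affix lv-
NUM=em - signalled by the combined affix row
check: lvokipmupug -> lvokipmupuk
lemma: okip; POLE=gu; GRD=ma; ASPECT=zo; NUM=em


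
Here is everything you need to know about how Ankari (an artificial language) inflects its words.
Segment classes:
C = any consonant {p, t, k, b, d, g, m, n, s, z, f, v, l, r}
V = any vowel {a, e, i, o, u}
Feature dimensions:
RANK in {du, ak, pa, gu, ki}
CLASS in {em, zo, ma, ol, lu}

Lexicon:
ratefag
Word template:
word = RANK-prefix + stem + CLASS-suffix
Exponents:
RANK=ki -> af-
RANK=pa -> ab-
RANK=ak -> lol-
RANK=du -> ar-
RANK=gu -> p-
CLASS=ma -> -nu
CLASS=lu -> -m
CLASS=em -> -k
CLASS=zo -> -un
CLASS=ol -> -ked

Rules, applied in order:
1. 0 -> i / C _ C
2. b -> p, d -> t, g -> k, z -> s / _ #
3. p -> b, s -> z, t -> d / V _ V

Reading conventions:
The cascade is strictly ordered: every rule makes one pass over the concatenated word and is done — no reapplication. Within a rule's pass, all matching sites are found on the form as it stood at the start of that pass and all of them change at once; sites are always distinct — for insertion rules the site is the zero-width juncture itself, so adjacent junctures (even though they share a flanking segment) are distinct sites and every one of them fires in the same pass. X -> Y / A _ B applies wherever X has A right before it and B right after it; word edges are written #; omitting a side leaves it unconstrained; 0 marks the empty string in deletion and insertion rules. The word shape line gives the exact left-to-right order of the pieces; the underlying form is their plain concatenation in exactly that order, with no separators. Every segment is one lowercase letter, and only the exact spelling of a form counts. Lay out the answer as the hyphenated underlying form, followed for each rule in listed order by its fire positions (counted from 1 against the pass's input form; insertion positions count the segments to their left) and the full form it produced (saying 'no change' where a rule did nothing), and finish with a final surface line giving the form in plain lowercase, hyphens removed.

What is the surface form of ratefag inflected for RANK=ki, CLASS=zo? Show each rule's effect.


underlying: af-ratefag-un
1. 0 -> i / C _ C: inserts after position(s) 2: afiratefagun
2. b -> p, d -> t, g -> k, z -> s / _ #: no change
3. p -> b, s -> z, t -> d / V _ V: fires at position(s) 6: afiradefagun
surface: afiradefagun


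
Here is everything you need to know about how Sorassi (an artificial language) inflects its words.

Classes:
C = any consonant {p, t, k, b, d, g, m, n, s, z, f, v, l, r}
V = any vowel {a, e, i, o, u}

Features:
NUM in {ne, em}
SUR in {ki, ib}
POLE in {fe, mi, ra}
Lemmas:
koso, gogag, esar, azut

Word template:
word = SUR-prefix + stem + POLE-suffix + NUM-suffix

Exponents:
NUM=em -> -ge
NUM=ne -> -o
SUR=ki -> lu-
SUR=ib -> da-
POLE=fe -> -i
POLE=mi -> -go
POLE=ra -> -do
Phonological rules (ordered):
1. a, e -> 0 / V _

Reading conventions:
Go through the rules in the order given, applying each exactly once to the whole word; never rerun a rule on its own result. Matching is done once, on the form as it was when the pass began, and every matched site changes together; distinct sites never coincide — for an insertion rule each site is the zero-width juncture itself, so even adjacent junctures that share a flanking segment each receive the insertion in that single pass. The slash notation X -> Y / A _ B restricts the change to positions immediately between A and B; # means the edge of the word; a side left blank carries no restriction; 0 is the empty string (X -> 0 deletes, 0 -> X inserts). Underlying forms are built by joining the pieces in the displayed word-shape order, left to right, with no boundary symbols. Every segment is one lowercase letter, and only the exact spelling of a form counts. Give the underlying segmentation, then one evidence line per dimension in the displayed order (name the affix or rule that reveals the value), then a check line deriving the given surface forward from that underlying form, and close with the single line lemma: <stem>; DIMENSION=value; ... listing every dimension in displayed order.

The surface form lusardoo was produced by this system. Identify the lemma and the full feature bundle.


underlying: lu-esar-do-o
NUM=ne - signalled by the affix -o
SUR=ki - signalled by the affix lu-
POLE=ra - signalled by the affix -do
check: luesardoo -> lusardoo
lemma: esar; NUM=ne; SUR=ki; POLE=ra


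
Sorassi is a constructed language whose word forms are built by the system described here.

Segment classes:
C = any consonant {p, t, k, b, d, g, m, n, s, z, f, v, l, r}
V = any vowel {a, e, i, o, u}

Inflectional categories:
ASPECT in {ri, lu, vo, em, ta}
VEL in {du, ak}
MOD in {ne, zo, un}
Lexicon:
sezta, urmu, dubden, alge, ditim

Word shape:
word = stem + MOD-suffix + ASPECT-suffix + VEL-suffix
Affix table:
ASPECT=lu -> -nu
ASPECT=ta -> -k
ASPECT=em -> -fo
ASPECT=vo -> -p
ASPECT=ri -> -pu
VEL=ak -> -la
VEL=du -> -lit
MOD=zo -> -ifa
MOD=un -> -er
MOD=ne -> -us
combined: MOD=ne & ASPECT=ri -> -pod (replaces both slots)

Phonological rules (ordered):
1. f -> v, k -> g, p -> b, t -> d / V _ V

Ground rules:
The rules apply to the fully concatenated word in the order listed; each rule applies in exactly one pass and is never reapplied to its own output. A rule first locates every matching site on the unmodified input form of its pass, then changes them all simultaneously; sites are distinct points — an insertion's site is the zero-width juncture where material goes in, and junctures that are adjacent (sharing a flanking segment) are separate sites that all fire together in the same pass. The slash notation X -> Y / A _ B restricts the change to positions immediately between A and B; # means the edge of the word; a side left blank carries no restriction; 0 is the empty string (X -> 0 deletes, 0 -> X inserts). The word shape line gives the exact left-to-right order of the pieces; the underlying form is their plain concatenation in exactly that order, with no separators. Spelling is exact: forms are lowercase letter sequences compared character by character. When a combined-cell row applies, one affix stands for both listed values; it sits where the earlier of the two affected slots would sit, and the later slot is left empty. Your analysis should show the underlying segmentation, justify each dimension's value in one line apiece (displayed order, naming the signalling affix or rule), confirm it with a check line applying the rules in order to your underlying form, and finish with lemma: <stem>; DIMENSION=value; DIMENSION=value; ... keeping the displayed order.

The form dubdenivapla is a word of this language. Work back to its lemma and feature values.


underlying: dubden-ifa-p-la
ASPECT=vo - signalled by the affix -p
VEL=ak - signalled by the affix -la
MOD=zo - signalled by the affix -ifa
check: dubdenifapla -> dubdenivapla
lemma: dubden; ASPECT=vo; VEL=ak; MOD=zo
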